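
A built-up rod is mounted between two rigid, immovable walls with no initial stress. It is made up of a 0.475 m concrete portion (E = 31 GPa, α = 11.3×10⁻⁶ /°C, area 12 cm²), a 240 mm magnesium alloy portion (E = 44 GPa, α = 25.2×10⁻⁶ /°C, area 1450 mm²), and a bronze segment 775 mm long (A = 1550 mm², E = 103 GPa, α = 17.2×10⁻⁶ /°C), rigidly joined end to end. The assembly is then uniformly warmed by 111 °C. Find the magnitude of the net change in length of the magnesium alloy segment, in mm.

|ΔL| ≈ 0.188 mm

If the supports were absent, the total length change would be Σ αᵢΔT Lᵢ = 11.3×10⁻⁶×111×475 + 25.2×10⁻⁶×111×240 + 17.2×10⁻⁶×111×775 = 2.747 mm.
Since the ends are fixed, an axial force P builds up, equal in every segment, with P · Σ Lᵢ/(AᵢEᵢ) = δ_free.
Σ Lᵢ/(AᵢEᵢ) = 475/(1200×31×10³) + 240/(1450×44×10³) + 775/(1550×103×10³) = 2.138×10⁻⁵ mm/N.
So P = 2.747 / 2.138×10⁻⁵ = 128.4 kN, compressive.
For the magnesium alloy segment, free thermal change = 25.2×10⁻⁶×111×240 = 0.6713 mm and elastic change from P = 128400×240/(1450×44×10³) = 0.4832 mm; these oppose, so the net change is 0.188 mm (segment lengthens).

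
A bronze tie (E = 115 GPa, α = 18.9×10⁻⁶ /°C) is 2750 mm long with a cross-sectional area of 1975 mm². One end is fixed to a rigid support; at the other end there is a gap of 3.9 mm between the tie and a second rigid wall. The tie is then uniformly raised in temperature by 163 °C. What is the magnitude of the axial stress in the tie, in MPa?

Unrestrained expansion: δ_free = αΔT L = 18.9×10⁻⁶ × 163 × 2750 = 8.472 mm.
The gap closes (δ_free > 3.9 mm) and the wall then resists a further 8.472 − 3.9 = 4.572 mm of expansion.
So σ = E(δ_free − g)/L = 115×10³ × 4.572/2750 = 191.2 MPa.

σ ≈ 191 MPa (compressive)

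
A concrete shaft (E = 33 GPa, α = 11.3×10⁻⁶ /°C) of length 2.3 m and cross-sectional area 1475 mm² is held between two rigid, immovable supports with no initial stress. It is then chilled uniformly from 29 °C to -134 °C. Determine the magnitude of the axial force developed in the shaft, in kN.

P ≈ 89.7 kN (tensile)

Full restraint means ε = 0, so the stress is σ = EαΔT = 33×10³ × 11.3×10⁻⁶ × 163 = 60.78 MPa.
Then P = σA = 60.78 × 1475 mm² = 89.65 kN, tensile.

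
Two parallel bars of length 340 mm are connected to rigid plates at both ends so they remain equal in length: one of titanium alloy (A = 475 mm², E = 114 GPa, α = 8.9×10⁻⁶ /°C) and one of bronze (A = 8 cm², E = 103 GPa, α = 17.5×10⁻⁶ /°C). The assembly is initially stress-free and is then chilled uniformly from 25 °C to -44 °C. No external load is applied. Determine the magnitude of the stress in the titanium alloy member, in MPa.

Both members must finish at the same length. With the larger α, the bronze tends to over-contract; the plates restrain it, putting the bronze in tension and the titanium alloy in compression. With no external load the two internal forces are equal and opposite, magnitude P.
Compatibility of the two members (thermal + elastic change equal): (α₁ − α₂)ΔT = P·[1/(A₁E₁) + 1/(A₂E₂)].
|α₁ − α₂|·ΔT = 8.6×10⁻⁶ × 69 = 0.0005934.
1/(A₁E₁) + 1/(A₂E₂) = 1/(475×114×10³) + 1/(800×103×10³) = 3.06×10⁻⁸ N⁻¹.
P = 0.0005934 / 3.06×10⁻⁸ = 19390 N = 19.39 kN.
σ_{titanium alloy} = P/A₁ = 19390/475 = 40.82 MPa, compressive.

σ ≈ 40.8 MPa (compressive)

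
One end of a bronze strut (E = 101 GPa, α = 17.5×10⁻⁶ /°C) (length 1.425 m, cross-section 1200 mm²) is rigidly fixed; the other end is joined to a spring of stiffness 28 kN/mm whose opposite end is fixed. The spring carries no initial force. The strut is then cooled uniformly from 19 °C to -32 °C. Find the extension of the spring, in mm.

δ ≈ 0.957 mm

Free thermal contraction: δ_free = αΔT L = 17.5×10⁻⁶ × 51 × 1425 = 1.272 mm.
Let P be the tensile force in the spring. The strut extends elastically by PL/(AE) and the spring stretches by P/k; together these equal δ_free.
P [ L/(AE) + 1/k ] = δ_free → P [ 1425/(1200×101×10³) + 1/(28×10³) ] = 1.272.
P = 1.272 / 4.747×10⁻⁵ = 26790 N.
Spring extension = P/k = 26790/(28×10³) = 0.9568 mm.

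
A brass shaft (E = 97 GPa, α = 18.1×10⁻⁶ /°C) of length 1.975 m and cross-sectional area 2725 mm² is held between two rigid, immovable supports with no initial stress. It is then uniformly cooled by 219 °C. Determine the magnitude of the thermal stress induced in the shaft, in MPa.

σ ≈ 384 MPa (tensile)

Because both ends are immovable the net strain is zero, and the suppressed thermal strain is αΔT = 18.1×10⁻⁶ × 219 = 3963.9×10⁻⁶.
The stress required to suppress this strain is σ = Eε = 97×10³ × 3963.9×10⁻⁶ = 384.5 MPa, tensile since the shaft is trying to contract.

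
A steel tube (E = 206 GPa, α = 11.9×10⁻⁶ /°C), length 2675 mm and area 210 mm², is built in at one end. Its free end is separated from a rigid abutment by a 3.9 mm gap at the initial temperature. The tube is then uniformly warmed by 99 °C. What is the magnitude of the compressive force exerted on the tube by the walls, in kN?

If the wall were absent the tube would grow by αΔT L = 11.9×10⁻⁶ × 99 × 2675 = 3.151 mm.
Since δ_free = 3.15 mm is less than the 3.9 mm gap, the tube never touches the wall. No axial force develops.

P ≈ 0 kN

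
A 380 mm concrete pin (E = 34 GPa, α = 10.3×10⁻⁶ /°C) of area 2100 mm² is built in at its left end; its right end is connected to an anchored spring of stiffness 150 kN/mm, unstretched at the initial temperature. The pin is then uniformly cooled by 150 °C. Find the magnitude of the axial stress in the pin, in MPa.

If the spring were absent the pin would shorten by αΔT L = 10.3×10⁻⁶ × 150 × 380 = 0.5871 mm.
Let P be the tensile force in the spring. The pin extends elastically by PL/(AE) and the spring stretches by P/k; together these equal δ_free.
P [ L/(AE) + 1/k ] = δ_free → P [ 380/(2100×34×10³) + 1/(150×10³) ] = 0.5871.
P = 0.5871 / 1.199×10⁻⁵ = 48970 N.
σ = P/A = 48970/2100 = 23.32 MPa.

σ ≈ 23.3 MPa (tensile)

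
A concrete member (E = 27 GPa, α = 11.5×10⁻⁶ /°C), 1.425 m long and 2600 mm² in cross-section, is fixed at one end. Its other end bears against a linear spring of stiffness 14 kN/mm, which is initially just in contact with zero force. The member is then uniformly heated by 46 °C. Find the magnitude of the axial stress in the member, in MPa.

The unrestrained thermal change is αΔT L = 11.5×10⁻⁶ × 46 × 1425 = 0.7538 mm.
Let P be the compressive force at the spring. The member shortens elastically by PL/(AE) and the spring compresses by P/k; together these equal δ_free.
P [ L/(AE) + 1/k ] = δ_free → P [ 1425/(2600×27×10³) + 1/(14×10³) ] = 0.7538.
P = 0.7538 / 9.173×10⁻⁵ = 8218 N.
σ = P/A = 8218/2600 = 3.161 MPa.

σ ≈ 3.16 MPa (compressive)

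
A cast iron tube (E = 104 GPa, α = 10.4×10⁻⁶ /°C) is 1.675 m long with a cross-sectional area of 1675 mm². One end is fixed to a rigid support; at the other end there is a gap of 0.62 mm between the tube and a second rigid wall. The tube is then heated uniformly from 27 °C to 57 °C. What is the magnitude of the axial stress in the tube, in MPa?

Unrestrained expansion: δ_free = αΔT L = 10.4×10⁻⁶ × 30 × 1675 = 0.5226 mm.
This is smaller than the 0.62 mm clearance, so the tube expands freely without reaching the stop — the stress is zero.

σ ≈ 0 MPa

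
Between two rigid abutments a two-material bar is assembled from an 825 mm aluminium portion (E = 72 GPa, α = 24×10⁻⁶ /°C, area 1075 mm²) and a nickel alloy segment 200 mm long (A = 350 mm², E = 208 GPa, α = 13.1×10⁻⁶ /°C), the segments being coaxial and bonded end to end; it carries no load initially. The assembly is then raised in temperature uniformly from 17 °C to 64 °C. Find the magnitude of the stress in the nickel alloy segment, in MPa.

If the supports were absent, the total length change would be Σ αᵢΔT Lᵢ = 24×10⁻⁶×47×825 + 13.1×10⁻⁶×47×200 = 1.054 mm.
Since the ends are fixed, an axial force P builds up, equal in every segment, with P · Σ Lᵢ/(AᵢEᵢ) = δ_free.
The series flexibility is Σ Lᵢ/(AᵢEᵢ) = 825/(1075×72×10³) + 200/(350×208×10³) = 1.341×10⁻⁵ mm/N.
Hence P = δ_free / Σ(L/AE) = 1.054/1.341×10⁻⁵ = 78.6 kN (compressive).
σ_{nickel alloy} = P / A = 78600 / 350 = 224.6 MPa.

σ ≈ 225 MPa (compressive)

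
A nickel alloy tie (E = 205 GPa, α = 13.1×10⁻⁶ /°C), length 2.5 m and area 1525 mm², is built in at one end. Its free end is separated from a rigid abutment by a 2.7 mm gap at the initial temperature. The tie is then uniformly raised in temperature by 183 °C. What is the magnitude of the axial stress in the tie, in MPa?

σ ≈ 270 MPa (compressive)

If the wall were absent the tie would grow by αΔT L = 13.1×10⁻⁶ × 183 × 2500 = 5.993 mm.
This exceeds the 2.7 mm gap, so the wall pushes back. The portion of expansion that must be recovered elastically is δ_free − gap = 5.993 − 2.7 = 3.293 mm.
So σ = E(δ_free − g)/L = 205×10³ × 3.293/2500 = 270 MPa.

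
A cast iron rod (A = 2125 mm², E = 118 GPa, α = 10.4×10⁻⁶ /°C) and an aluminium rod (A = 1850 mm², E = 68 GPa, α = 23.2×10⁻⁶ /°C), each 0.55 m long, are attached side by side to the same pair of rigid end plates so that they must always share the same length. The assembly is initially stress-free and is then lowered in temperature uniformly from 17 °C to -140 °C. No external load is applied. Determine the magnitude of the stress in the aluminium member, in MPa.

The aluminium has the larger α, so on cooling it would change length more than the cast iron if both were free. The rigid plates force a common final length, so the aluminium is put into tension and the cast iron into compression, with equal and opposite forces P (no external load).
Setting the final lengths equal and cancelling L: (α₁ − α₂)ΔT = P/(A₁E₁) + P/(A₂E₂).
|α₁ − α₂|·ΔT = 12.8×10⁻⁶ × 157 = 0.00201.
1/(A₁E₁) + 1/(A₂E₂) = 1/(2125×118×10³) + 1/(1850×68×10³) = 1.194×10⁻⁸ N⁻¹.
So P = 0.00201 / 1.194×10⁻⁸ = 168.3 kN.
σ_{aluminium} = P/A₂ = 168300/1850 = 91 MPa, tensile.

σ ≈ 91 MPa (tensile)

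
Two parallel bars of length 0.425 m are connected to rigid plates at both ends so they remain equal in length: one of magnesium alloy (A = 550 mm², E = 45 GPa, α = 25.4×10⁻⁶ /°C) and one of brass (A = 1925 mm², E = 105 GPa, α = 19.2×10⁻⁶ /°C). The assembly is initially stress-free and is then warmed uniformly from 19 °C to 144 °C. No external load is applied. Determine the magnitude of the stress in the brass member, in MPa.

σ ≈ 8.88 MPa (tensile)

Both members must finish at the same length. With the larger α, the magnesium alloy tends to over-expand; the plates restrain it, putting the magnesium alloy in compression and the brass in tension. With no external load the two internal forces are equal and opposite, magnitude P.
Compatibility of the two members (thermal + elastic change equal): (α₁ − α₂)ΔT = P·[1/(A₁E₁) + 1/(A₂E₂)].
|α₁ − α₂|·ΔT = 6.2×10⁻⁶ × 125 = 0.000775.
1/(A₁E₁) + 1/(A₂E₂) = 1/(550×45×10³) + 1/(1925×105×10³) = 4.535×10⁻⁸ N⁻¹.
So P = 0.000775 / 4.535×10⁻⁸ = 17.09 kN.
σ_{brass} = P/A₂ = 17090/1925 = 8.877 MPa, tensile.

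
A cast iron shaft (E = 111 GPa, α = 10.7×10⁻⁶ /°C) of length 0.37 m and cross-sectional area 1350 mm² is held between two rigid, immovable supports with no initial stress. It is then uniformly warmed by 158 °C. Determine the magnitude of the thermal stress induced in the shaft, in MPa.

σ ≈ 188 MPa (compressive)

The supports are rigid, so the total axial strain is zero. The restrained thermal strain is ε = αΔT = 10.7×10⁻⁶ × 158 = 1690.6×10⁻⁶.
σ = EαΔT = 111×10³ × 10.7×10⁻⁶ × 158 = 187.7 MPa (compressive; the shaft is trying to expand).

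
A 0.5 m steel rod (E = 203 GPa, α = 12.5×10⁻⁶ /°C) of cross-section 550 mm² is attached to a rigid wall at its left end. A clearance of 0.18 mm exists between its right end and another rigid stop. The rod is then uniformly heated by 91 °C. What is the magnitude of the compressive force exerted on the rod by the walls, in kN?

P ≈ 86.8 kN

Free thermal elongation = αΔT L = 12.5×10⁻⁶ × 91 × 500 = 0.5687 mm.
After closing the 0.18 mm clearance, 0.5687 − 0.18 = 0.3887 mm of expansion remains to be suppressed by the wall.
So σ = E(δ_free − g)/L = 203×10³ × 0.3887/500 = 157.8 MPa.
Force on the wall = σA = 157.8 × 550 mm² = 86.81 kN.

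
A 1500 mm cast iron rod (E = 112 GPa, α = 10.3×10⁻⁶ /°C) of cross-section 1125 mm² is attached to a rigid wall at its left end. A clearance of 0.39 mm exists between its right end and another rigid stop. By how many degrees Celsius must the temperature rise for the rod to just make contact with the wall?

ΔT ≈ 25.2 °C

Contact occurs when the free expansion equals the gap: αΔT L = 0.39 mm.
So ΔT = g/(αL) = 0.39/(10.3×10⁻⁶ × 1500) = 25.24 °C.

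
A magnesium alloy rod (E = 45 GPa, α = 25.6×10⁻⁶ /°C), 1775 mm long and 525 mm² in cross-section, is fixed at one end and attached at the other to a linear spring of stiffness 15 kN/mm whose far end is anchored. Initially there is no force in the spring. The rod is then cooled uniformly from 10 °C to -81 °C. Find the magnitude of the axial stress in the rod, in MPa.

σ ≈ 55.5 MPa (tensile)

If the spring were absent the rod would shorten by αΔT L = 25.6×10⁻⁶ × 91 × 1775 = 4.135 mm.
With a force P in the spring, the elastic change of the rod is PL/(AE) and that of the spring is P/k; compatibility requires their sum to equal δ_free.
So P = δ_free / [L/(AE) + 1/k] = 4.135 / [ 1775/(525×45×10³) + 1/(15×10³) ].
P = 4.135 / 0.0001418 = 29160 N.
σ = P/A = 29160/525 = 55.55 MPa.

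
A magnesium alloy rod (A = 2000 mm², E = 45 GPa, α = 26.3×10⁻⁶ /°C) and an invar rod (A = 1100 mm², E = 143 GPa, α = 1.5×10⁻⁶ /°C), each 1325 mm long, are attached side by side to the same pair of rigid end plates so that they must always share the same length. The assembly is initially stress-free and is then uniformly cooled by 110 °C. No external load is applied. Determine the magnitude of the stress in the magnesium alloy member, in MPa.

σ ≈ 78.1 MPa (tensile)

The magnesium alloy has the larger α, so on cooling it would change length more than the invar if both were free. The rigid plates force a common final length, so the magnesium alloy is put into tension and the invar into compression, with equal and opposite forces P (no external load).
Setting the final lengths equal and cancelling L: (α₁ − α₂)ΔT = P/(A₁E₁) + P/(A₂E₂).
|α₁ − α₂|·ΔT = 24.8×10⁻⁶ × 110 = 0.002728.
1/(A₁E₁) + 1/(A₂E₂) = 1/(2000×45×10³) + 1/(1100×143×10³) = 1.747×10⁻⁸ N⁻¹.
P = 0.002728 / 1.747×10⁻⁸ = 156200 N = 156.2 kN.
σ_{magnesium alloy} = P/A₁ = 156200/2000 = 78.08 MPa, tensile.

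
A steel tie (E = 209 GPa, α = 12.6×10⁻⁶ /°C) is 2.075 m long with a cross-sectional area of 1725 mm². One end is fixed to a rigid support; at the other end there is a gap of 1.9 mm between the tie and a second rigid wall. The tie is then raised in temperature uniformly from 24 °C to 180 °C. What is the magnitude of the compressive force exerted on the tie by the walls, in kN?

P ≈ 379 kN

Free thermal elongation = αΔT L = 12.6×10⁻⁶ × 156 × 2075 = 4.079 mm.
This exceeds the 1.9 mm gap, so the wall pushes back. The portion of expansion that must be recovered elastically is δ_free − gap = 4.079 − 1.9 = 2.179 mm.
So σ = E(δ_free − g)/L = 209×10³ × 2.179/2075 = 219.4 MPa.
Force on the wall = σA = 219.4 × 1725 mm² = 378.5 kN.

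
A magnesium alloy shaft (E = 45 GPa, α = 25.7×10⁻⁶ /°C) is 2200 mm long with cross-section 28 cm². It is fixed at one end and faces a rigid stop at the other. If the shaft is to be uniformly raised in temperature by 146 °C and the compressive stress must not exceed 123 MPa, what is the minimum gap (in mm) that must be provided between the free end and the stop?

g ≈ 2.24 mm

With no wall the shaft would lengthen by αΔT L = 25.7×10⁻⁶ × 146 × 2200 = 8.255 mm.
A stress of 123 MPa corresponds to the wall pushing the shaft back by σL/E = 123×2200/(45×10³) = 6.013 mm.
So the gap has to take up the difference, g_min = δ_free − σL/E = 8.255 − 6.013 = 2.242 mm.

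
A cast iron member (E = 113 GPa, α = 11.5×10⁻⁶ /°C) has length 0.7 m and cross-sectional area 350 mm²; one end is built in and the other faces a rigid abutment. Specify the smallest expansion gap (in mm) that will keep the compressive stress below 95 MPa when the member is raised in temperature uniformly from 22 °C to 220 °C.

Free expansion if unrestrained: δ_free = αΔT L = 11.5×10⁻⁶ × 198 × 700 = 1.594 mm.
At the allowable stress the elastic shortening the wall may impose is σL/E = 95 × 700 / (113×10³) = 0.5885 mm.
So the gap has to take up the difference, g_min = δ_free − σL/E = 1.594 − 0.5885 = 1.005 mm.

g ≈ 1.01 mm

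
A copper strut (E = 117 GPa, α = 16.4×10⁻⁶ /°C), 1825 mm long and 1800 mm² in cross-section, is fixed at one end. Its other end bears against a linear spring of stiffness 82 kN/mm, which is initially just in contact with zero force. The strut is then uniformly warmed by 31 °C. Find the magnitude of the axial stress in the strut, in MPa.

σ ≈ 24.7 MPa (compressive)

Free thermal expansion: δ_free = αΔT L = 16.4×10⁻⁶ × 31 × 1825 = 0.9278 mm.
Let P be the compressive force at the spring. The strut shortens elastically by PL/(AE) and the spring compresses by P/k; together these equal δ_free.
So P = δ_free / [L/(AE) + 1/k] = 0.9278 / [ 1825/(1800×117×10³) + 1/(82×10³) ].
P = 0.9278 / 2.086×10⁻⁵ = 44480 N.
σ = P/A = 44480/1800 = 24.71 MPa.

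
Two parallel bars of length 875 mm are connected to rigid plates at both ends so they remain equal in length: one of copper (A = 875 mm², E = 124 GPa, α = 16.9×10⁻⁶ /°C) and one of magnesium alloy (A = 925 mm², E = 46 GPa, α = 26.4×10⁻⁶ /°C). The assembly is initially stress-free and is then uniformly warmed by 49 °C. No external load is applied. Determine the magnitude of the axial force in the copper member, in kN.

The magnesium alloy has the larger α, so on heating it would change length more than the copper if both were free. The rigid plates force a common final length, so the magnesium alloy is put into compression and the copper into tension, with equal and opposite forces P (no external load).
Compatibility of the two members (thermal + elastic change equal): (α₁ − α₂)ΔT = P·[1/(A₁E₁) + 1/(A₂E₂)].
|α₁ − α₂|·ΔT = 9.5×10⁻⁶ × 49 = 0.0004655.
1/(A₁E₁) + 1/(A₂E₂) = 1/(875×124×10³) + 1/(925×46×10³) = 3.272×10⁻⁸ N⁻¹.
P = 0.0004655 / 3.272×10⁻⁸ = 14230 N = 14.23 kN.

P ≈ 14.2 kN (tensile in the copper)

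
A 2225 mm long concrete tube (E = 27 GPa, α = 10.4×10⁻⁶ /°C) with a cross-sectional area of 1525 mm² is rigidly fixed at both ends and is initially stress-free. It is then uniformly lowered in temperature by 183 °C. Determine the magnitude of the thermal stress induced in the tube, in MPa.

Because both ends are immovable the net strain is zero, and the suppressed thermal strain is αΔT = 10.4×10⁻⁶ × 183 = 1903.2×10⁻⁶.
Hence σ = E·αΔT = 27×10³ × 1903.2×10⁻⁶ = 51.39 MPa, tensile.

σ ≈ 51.4 MPa (tensile)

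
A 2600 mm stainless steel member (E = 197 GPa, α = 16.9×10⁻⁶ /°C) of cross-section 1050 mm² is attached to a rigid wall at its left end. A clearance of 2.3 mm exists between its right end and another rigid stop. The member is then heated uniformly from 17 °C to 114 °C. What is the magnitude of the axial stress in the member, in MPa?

Unrestrained expansion: δ_free = αΔT L = 16.9×10⁻⁶ × 97 × 2600 = 4.262 mm.
This exceeds the 2.3 mm gap, so the wall pushes back. The portion of expansion that must be recovered elastically is δ_free − gap = 4.262 − 2.3 = 1.962 mm.
So σ = E(δ_free − g)/L = 197×10³ × 1.962/2600 = 148.7 MPa.

σ ≈ 149 MPa (compressive)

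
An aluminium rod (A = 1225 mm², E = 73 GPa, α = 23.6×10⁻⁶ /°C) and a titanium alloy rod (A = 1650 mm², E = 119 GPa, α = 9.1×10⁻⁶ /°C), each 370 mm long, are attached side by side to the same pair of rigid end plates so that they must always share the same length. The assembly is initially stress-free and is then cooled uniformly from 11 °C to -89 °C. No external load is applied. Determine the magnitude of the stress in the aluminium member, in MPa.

σ ≈ 72.7 MPa (tensile)

Equilibrium of a rigid end plate with no external load gives equal and opposite internal forces ±P in the two members. Since α_{aluminium} > α_{titanium alloy}, cooling drives the aluminium into tension and the titanium alloy into compression.
Equating the net (thermal + elastic) strains gives |α₁ − α₂|·ΔT = P·[1/(A₁E₁) + 1/(A₂E₂)].
|α₁ − α₂|·ΔT = 14.5×10⁻⁶ × 100 = 0.00145.
1/(A₁E₁) + 1/(A₂E₂) = 1/(1225×73×10³) + 1/(1650×119×10³) = 1.628×10⁻⁸ N⁻¹.
So P = 0.00145 / 1.628×10⁻⁸ = 89.09 kN.
σ_{aluminium} = P/A₁ = 89090/1225 = 72.73 MPa, tensile.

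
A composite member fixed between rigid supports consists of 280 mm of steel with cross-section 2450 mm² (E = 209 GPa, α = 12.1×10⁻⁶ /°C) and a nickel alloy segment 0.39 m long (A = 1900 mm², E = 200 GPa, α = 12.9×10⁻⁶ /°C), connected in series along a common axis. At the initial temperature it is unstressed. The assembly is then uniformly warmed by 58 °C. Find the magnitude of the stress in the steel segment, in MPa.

With the walls removed the bar would change length by δ_free = Σ αᵢΔT Lᵢ = 12.1×10⁻⁶×58×280 + 12.9×10⁻⁶×58×390 = 0.4883 mm.
Since the ends are fixed, an axial force P builds up, equal in every segment, with P · Σ Lᵢ/(AᵢEᵢ) = δ_free.
The series flexibility is Σ Lᵢ/(AᵢEᵢ) = 280/(2450×209×10³) + 390/(1900×200×10³) = 1.573×10⁻⁶ mm/N.
Hence P = δ_free / Σ(L/AE) = 0.4883/1.573×10⁻⁶ = 310.4 kN (compressive).
σ_{steel} = P / A = 310400 / 2450 = 126.7 MPa.

σ ≈ 127 MPa (compressive)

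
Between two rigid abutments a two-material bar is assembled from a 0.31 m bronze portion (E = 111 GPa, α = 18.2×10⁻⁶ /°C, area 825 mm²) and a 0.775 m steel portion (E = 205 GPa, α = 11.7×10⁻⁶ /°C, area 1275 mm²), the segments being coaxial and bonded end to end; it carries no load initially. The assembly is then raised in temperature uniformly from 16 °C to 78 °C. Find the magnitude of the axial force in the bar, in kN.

P ≈ 144 kN (compressive)

If the supports were absent, the total length change would be Σ αᵢΔT Lᵢ = 18.2×10⁻⁶×62×310 + 11.7×10⁻⁶×62×775 = 0.912 mm.
The rigid supports impose zero overall length change; the single axial force P common to all segments must satisfy P Σ Lᵢ/(AᵢEᵢ) = δ_free.
Σ Lᵢ/(AᵢEᵢ) = 310/(825×111×10³) + 775/(1275×205×10³) = 6.35×10⁻⁶ mm/N.
So P = 0.912 / 6.35×10⁻⁶ = 143.6 kN, compressive.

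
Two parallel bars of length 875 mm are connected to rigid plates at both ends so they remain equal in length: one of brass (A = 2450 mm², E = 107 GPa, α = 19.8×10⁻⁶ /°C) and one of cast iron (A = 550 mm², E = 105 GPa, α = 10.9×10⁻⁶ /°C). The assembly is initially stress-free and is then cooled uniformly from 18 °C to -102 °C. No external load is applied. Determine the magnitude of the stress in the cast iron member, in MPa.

σ ≈ 91.9 MPa (compressive)

Equilibrium of a rigid end plate with no external load gives equal and opposite internal forces ±P in the two members. Since α_{brass} > α_{cast iron}, cooling drives the brass into tension and the cast iron into compression.
Equating the net (thermal + elastic) strains gives |α₁ − α₂|·ΔT = P·[1/(A₁E₁) + 1/(A₂E₂)].
|α₁ − α₂|·ΔT = 8.9×10⁻⁶ × 120 = 0.001068.
1/(A₁E₁) + 1/(A₂E₂) = 1/(2450×107×10³) + 1/(550×105×10³) = 2.113×10⁻⁸ N⁻¹.
P = 0.001068 / 2.113×10⁻⁸ = 50540 N = 50.54 kN.
σ_{cast iron} = P/A₂ = 50540/550 = 91.9 MPa, compressive.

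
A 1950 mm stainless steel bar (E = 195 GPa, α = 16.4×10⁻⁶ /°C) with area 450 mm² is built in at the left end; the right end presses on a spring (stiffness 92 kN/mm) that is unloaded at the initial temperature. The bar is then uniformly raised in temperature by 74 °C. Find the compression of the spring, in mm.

δ ≈ 0.777 mm

Free thermal expansion: δ_free = αΔT L = 16.4×10⁻⁶ × 74 × 1950 = 2.367 mm.
Let P be the compressive force at the spring. The bar shortens elastically by PL/(AE) and the spring compresses by P/k; together these equal δ_free.
So P = δ_free / [L/(AE) + 1/k] = 2.367 / [ 1950/(450×195×10³) + 1/(92×10³) ].
P = 2.367 / 3.309×10⁻⁵ = 71510 N.
Spring compression = P/k = 71510/(92×10³) = 0.7773 mm.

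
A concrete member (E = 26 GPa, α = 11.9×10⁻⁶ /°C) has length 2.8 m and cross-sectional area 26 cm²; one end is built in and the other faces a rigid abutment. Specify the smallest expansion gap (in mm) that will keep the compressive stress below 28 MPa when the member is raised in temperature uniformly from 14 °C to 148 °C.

g ≈ 1.45 mm

With no wall the member would lengthen by αΔT L = 11.9×10⁻⁶ × 134 × 2800 = 4.465 mm.
At the allowable stress the elastic shortening the wall may impose is σL/E = 28 × 2800 / (26×10³) = 3.015 mm.
So the gap has to take up the difference, g_min = δ_free − σL/E = 4.465 − 3.015 = 1.449 mm.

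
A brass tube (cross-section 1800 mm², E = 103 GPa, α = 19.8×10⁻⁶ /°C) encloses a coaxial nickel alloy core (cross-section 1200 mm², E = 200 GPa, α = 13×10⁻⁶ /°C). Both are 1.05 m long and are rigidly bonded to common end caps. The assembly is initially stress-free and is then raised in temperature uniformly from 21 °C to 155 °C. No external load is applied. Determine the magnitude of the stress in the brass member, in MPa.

Both members must finish at the same length. With the larger α, the brass tends to over-expand; the plates restrain it, putting the brass in compression and the nickel alloy in tension. With no external load the two internal forces are equal and opposite, magnitude P.
Setting the final lengths equal and cancelling L: (α₁ − α₂)ΔT = P/(A₁E₁) + P/(A₂E₂).
|α₁ − α₂|·ΔT = 6.8×10⁻⁶ × 134 = 0.0009112.
1/(A₁E₁) + 1/(A₂E₂) = 1/(1800×103×10³) + 1/(1200×200×10³) = 9.56×10⁻⁹ N⁻¹.
P = 0.0009112 / 9.56×10⁻⁹ = 95310 N = 95.31 kN.
σ_{brass} = P/A₁ = 95310/1800 = 52.95 MPa, compressive.

σ ≈ 52.9 MPa (compressive)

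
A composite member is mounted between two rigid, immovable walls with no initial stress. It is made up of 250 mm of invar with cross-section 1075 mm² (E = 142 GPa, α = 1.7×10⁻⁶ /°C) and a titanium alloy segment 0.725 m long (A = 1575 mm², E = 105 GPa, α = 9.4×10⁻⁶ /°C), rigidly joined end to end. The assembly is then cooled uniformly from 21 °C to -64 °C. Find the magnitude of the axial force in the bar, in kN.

P ≈ 102 kN (tensile)

With the walls removed the bar would change length by δ_free = Σ αᵢΔT Lᵢ = 1.7×10⁻⁶×85×250 + 9.4×10⁻⁶×85×725 = 0.6154 mm.
The rigid supports impose zero overall length change; the single axial force P common to all segments must satisfy P Σ Lᵢ/(AᵢEᵢ) = δ_free.
The series flexibility is Σ Lᵢ/(AᵢEᵢ) = 250/(1075×142×10³) + 725/(1575×105×10³) = 6.022×10⁻⁶ mm/N.
Hence P = δ_free / Σ(L/AE) = 0.6154/6.022×10⁻⁶ = 102.2 kN (tensile).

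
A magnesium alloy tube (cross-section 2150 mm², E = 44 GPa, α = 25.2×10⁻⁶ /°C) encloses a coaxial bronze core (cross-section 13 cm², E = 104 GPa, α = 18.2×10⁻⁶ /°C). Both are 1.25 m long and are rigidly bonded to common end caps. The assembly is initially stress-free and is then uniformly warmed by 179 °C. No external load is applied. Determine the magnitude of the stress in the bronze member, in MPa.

σ ≈ 53.6 MPa (tensile)

Equilibrium of a rigid end plate with no external load gives equal and opposite internal forces ±P in the two members. Since α_{magnesium alloy} > α_{bronze}, heating drives the magnesium alloy into compression and the bronze into tension.
Equating the net (thermal + elastic) strains gives |α₁ − α₂|·ΔT = P·[1/(A₁E₁) + 1/(A₂E₂)].
|α₁ − α₂|·ΔT = 7×10⁻⁶ × 179 = 0.001253.
1/(A₁E₁) + 1/(A₂E₂) = 1/(2150×44×10³) + 1/(1300×104×10³) = 1.797×10⁻⁸ N⁻¹.
So P = 0.001253 / 1.797×10⁻⁸ = 69.74 kN.
σ_{bronze} = P/A₂ = 69740/1300 = 53.64 MPa, tensile.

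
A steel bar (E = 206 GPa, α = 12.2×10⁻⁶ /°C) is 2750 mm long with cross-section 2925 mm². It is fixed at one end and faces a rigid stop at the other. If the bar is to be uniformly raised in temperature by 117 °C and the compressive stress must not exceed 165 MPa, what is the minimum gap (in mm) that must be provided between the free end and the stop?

g ≈ 1.72 mm

Free expansion if unrestrained: δ_free = αΔT L = 12.2×10⁻⁶ × 117 × 2750 = 3.925 mm.
At the allowable stress the elastic shortening the wall may impose is σL/E = 165 × 2750 / (206×10³) = 2.203 mm.
The gap must absorb the remainder: g_min = 3.925 − 2.203 = 1.723 mm.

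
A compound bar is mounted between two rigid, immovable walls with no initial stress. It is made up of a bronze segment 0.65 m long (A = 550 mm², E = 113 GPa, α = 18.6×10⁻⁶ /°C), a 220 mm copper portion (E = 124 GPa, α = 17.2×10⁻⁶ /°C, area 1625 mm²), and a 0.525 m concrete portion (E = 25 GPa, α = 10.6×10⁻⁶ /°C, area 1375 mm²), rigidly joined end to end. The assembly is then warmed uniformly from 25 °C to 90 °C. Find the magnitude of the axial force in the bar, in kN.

P ≈ 52 kN (compressive)

With the walls removed the bar would change length by δ_free = Σ αᵢΔT Lᵢ = 18.6×10⁻⁶×65×650 + 17.2×10⁻⁶×65×220 + 10.6×10⁻⁶×65×525 = 1.394 mm.
The rigid supports impose zero overall length change; the single axial force P common to all segments must satisfy P Σ Lᵢ/(AᵢEᵢ) = δ_free.
The series flexibility is Σ Lᵢ/(AᵢEᵢ) = 650/(550×113×10³) + 220/(1625×124×10³) + 525/(1375×25×10³) = 2.682×10⁻⁵ mm/N.
So P = 1.394 / 2.682×10⁻⁵ = 51.95 kN, compressive.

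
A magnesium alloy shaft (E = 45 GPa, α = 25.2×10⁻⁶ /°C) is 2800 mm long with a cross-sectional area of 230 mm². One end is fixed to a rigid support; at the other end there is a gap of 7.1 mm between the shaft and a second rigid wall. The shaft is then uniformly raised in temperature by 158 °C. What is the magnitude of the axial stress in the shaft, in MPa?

σ ≈ 65.1 MPa (compressive)

Free thermal elongation = αΔT L = 25.2×10⁻⁶ × 158 × 2800 = 11.15 mm.
The gap closes (δ_free > 7.1 mm) and the wall then resists a further 11.15 − 7.1 = 4.048 mm of expansion.
That suppressed elongation corresponds to σ = E·Δ/L = 45×10³ × 4.048/2800 = 65.06 MPa.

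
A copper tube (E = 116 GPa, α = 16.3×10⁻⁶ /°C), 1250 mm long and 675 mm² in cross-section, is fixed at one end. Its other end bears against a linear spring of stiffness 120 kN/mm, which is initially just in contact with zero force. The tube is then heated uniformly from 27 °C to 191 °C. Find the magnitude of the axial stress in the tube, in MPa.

The unrestrained thermal change is αΔT L = 16.3×10⁻⁶ × 164 × 1250 = 3.342 mm.
With a force P in the spring, the elastic change of the tube is PL/(AE) and that of the spring is P/k; compatibility requires their sum to equal δ_free.
P [ L/(AE) + 1/k ] = δ_free → P [ 1250/(675×116×10³) + 1/(120×10³) ] = 3.342.
P = 3.342 / 2.43×10⁻⁵ = 137500 N.
σ = P/A = 137500/675 = 203.7 MPa.

σ ≈ 204 MPa (compressive)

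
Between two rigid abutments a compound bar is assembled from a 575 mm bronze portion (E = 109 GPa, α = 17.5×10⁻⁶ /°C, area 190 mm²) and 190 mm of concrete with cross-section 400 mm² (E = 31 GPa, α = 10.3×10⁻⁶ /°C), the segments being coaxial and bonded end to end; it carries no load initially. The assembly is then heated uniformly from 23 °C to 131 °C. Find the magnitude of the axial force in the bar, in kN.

P ≈ 30.1 kN (compressive)

Free thermal expansion of the whole bar: Σ αᵢΔT Lᵢ = 17.5×10⁻⁶×108×575 + 10.3×10⁻⁶×108×190 = 1.298 mm.
Since the ends are fixed, an axial force P builds up, equal in every segment, with P · Σ Lᵢ/(AᵢEᵢ) = δ_free.
Σ Lᵢ/(AᵢEᵢ) = 575/(190×109×10³) + 190/(400×31×10³) = 4.309×10⁻⁵ mm/N.
P = 1.298 / 4.309×10⁻⁵ = 30130 N = 30.13 kN, compressive.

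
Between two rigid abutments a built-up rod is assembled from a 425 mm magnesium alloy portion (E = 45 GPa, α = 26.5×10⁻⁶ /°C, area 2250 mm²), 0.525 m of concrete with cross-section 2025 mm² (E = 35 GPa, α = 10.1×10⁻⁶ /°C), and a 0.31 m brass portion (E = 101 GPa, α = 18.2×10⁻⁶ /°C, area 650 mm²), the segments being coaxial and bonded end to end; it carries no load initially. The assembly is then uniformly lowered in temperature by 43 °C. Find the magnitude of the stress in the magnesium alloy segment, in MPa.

σ ≈ 26 MPa (tensile)

With the walls removed the bar would change length by δ_free = Σ αᵢΔT Lᵢ = 26.5×10⁻⁶×43×425 + 10.1×10⁻⁶×43×525 + 18.2×10⁻⁶×43×310 = 0.9549 mm.
Since the ends are fixed, an axial force P builds up, equal in every segment, with P · Σ Lᵢ/(AᵢEᵢ) = δ_free.
The series flexibility is Σ Lᵢ/(AᵢEᵢ) = 425/(2250×45×10³) + 525/(2025×35×10³) + 310/(650×101×10³) = 1.633×10⁻⁵ mm/N.
P = 0.9549 / 1.633×10⁻⁵ = 58490 N = 58.49 kN, tensile.
σ_{magnesium alloy} = P / A = 58490 / 2250 = 25.99 MPa.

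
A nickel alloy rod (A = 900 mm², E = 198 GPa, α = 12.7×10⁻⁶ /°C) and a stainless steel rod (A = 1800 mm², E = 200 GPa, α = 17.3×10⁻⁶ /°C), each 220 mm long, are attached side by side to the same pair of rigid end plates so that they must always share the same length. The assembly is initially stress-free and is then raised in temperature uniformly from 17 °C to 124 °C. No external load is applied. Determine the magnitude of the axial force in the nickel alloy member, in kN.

P ≈ 58.7 kN (tensile in the nickel alloy)

The stainless steel has the larger α, so on heating it would change length more than the nickel alloy if both were free. The rigid plates force a common final length, so the stainless steel is put into compression and the nickel alloy into tension, with equal and opposite forces P (no external load).
Equating the net (thermal + elastic) strains gives |α₁ − α₂|·ΔT = P·[1/(A₁E₁) + 1/(A₂E₂)].
|α₁ − α₂|·ΔT = 4.6×10⁻⁶ × 107 = 0.0004922.
1/(A₁E₁) + 1/(A₂E₂) = 1/(900×198×10³) + 1/(1800×200×10³) = 8.389×10⁻⁹ N⁻¹.
P = 0.0004922 / 8.389×10⁻⁹ = 58670 N = 58.67 kN.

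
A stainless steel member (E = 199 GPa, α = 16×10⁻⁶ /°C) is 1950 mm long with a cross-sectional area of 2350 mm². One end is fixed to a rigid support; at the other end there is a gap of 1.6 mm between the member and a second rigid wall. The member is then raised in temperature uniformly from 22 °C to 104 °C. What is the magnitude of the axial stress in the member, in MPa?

σ ≈ 97.8 MPa (compressive)

If the wall were absent the member would grow by αΔT L = 16×10⁻⁶ × 82 × 1950 = 2.558 mm.
After closing the 1.6 mm clearance, 2.558 − 1.6 = 0.9584 mm of expansion remains to be suppressed by the wall.
Compatibility: PL/(AE) = 0.9584 mm, so σ = P/A = E × (0.9584/1950) = 97.81 MPa.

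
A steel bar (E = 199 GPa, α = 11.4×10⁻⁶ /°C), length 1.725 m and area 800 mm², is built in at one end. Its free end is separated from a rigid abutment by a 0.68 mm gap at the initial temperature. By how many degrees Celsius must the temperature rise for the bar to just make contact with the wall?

The gap closes when αΔT L = 0.68 mm, since the bar is still unstressed at that instant.
ΔT = 0.68 / (11.4×10⁻⁶ × 1725) = 34.58 °C.

ΔT ≈ 34.6 °C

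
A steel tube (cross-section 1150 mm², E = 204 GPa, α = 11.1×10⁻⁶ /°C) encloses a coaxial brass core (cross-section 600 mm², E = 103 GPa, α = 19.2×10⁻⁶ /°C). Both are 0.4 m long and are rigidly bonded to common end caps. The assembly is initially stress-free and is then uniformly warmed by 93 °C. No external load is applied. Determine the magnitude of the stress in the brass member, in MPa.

Equilibrium of a rigid end plate with no external load gives equal and opposite internal forces ±P in the two members. Since α_{brass} > α_{steel}, heating drives the brass into compression and the steel into tension.
Equating the net (thermal + elastic) strains gives |α₁ − α₂|·ΔT = P·[1/(A₁E₁) + 1/(A₂E₂)].
|α₁ − α₂|·ΔT = 8.1×10⁻⁶ × 93 = 0.0007533.
1/(A₁E₁) + 1/(A₂E₂) = 1/(1150×204×10³) + 1/(600×103×10³) = 2.044×10⁻⁸ N⁻¹.
So P = 0.0007533 / 2.044×10⁻⁸ = 36.85 kN.
σ_{brass} = P/A₂ = 36850/600 = 61.41 MPa, compressive.

σ ≈ 61.4 MPa (compressive)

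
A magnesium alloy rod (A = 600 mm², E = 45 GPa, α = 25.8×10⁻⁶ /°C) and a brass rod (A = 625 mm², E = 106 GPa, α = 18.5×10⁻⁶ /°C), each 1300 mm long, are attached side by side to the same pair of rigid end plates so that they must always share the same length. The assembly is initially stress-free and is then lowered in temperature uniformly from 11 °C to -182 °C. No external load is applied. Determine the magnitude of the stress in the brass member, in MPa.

Both members must finish at the same length. With the larger α, the magnesium alloy tends to over-contract; the plates restrain it, putting the magnesium alloy in tension and the brass in compression. With no external load the two internal forces are equal and opposite, magnitude P.
Equating the net (thermal + elastic) strains gives |α₁ − α₂|·ΔT = P·[1/(A₁E₁) + 1/(A₂E₂)].
|α₁ − α₂|·ΔT = 7.3×10⁻⁶ × 193 = 0.001409.
1/(A₁E₁) + 1/(A₂E₂) = 1/(600×45×10³) + 1/(625×106×10³) = 5.213×10⁻⁸ N⁻¹.
P = 0.001409 / 5.213×10⁻⁸ = 27030 N = 27.03 kN.
σ_{brass} = P/A₂ = 27030/625 = 43.24 MPa, compressive.

σ ≈ 43.2 MPa (compressive)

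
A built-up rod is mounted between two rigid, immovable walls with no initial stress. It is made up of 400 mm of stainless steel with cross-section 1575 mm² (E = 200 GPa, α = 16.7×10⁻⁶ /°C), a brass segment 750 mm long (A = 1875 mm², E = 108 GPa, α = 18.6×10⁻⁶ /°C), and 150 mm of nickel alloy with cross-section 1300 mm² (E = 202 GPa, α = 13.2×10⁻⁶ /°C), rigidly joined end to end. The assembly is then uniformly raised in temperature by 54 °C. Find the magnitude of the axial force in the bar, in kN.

If the supports were absent, the total length change would be Σ αᵢΔT Lᵢ = 16.7×10⁻⁶×54×400 + 18.6×10⁻⁶×54×750 + 13.2×10⁻⁶×54×150 = 1.221 mm.
The walls prevent any net length change, so an axial force P (same in every segment) develops. Compatibility: P · Σ Lᵢ/(AᵢEᵢ) = δ_free.
Σ Lᵢ/(AᵢEᵢ) = 400/(1575×200×10³) + 750/(1875×108×10³) + 150/(1300×202×10³) = 5.545×10⁻⁶ mm/N.
Hence P = δ_free / Σ(L/AE) = 1.221/5.545×10⁻⁶ = 220.2 kN (compressive).

P ≈ 220 kN (compressive)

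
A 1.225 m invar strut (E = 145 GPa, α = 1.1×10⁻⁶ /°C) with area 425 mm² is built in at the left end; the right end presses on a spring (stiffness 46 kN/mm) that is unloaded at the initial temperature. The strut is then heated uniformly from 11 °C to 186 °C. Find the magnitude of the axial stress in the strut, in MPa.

σ ≈ 13.3 MPa (compressive)

Free thermal expansion: δ_free = αΔT L = 1.1×10⁻⁶ × 175 × 1225 = 0.2358 mm.
Let P be the compressive force at the spring. The strut shortens elastically by PL/(AE) and the spring compresses by P/k; together these equal δ_free.
P [ L/(AE) + 1/k ] = δ_free → P [ 1225/(425×145×10³) + 1/(46×10³) ] = 0.2358.
P = 0.2358 / 4.162×10⁻⁵ = 5666 N.
σ = P/A = 5666/425 = 13.33 MPa.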